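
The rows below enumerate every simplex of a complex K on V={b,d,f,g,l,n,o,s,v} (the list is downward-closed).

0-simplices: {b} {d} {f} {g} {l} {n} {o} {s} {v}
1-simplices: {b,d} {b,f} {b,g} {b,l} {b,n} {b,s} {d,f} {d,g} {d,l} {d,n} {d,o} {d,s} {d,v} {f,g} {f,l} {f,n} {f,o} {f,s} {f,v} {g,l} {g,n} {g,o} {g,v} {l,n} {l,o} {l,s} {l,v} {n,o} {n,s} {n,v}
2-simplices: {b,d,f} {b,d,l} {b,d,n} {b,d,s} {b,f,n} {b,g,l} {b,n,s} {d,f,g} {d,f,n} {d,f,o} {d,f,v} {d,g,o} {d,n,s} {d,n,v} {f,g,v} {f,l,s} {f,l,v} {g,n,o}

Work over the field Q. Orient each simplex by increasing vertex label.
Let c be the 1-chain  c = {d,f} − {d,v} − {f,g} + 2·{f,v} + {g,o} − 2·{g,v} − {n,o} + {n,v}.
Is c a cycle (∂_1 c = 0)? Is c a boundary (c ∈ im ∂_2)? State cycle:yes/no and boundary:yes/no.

n_0=9 n_1=30 n_2=18  [Q]
∂1: piv[bd,bf,bg,bl,bn,bs,do,dv] rk=8  ker:df,dg,dl,dn,ds,fg,fl,fn,fo,fs,fv,gl,gn,go,gv,ln,lo,ls,lv,no,ns,nv
∂2: piv[bdf,bdl,bdn,bds,bfn,bgl,bns,dfg,dfo,dfv,dgo,dnv,fgv,fls,flv,gno] rk=16  ker:dfn,dns
∂1c = 0
c vs im∂2: residual ≠ 0 ⇒ not boundary

cycle:yes boundary:no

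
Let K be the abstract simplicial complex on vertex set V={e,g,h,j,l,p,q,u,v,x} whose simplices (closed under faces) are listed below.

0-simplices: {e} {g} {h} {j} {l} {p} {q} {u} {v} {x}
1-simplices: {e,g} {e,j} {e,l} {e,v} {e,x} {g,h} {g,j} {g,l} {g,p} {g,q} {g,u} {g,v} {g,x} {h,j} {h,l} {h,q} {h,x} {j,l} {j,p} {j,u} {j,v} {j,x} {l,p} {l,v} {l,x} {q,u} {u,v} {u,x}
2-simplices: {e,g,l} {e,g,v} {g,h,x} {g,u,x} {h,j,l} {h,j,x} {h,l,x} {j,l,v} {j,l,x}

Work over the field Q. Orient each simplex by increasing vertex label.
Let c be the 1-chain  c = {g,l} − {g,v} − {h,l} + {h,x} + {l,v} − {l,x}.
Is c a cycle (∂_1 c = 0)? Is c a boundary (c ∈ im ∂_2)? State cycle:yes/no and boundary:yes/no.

cycle:yes boundary:no

n_0=10 n_1=28 n_2=9  [Q]
∂1: piv[eg,ej,el,ev,ex,gh,gp,gq,gu] rk=9  ker:gj,gl,gv,gx,hj,hl,hq,hx,jl,jp,ju,jv,jx,lp,lv,lx,qu,uv,ux
∂2: piv[egl,egv,ghx,gux,hjl,hjx,hlx,jlv] rk=8  ker:jlx
∂1c = 0
c vs im∂2: residual ≠ 0 ⇒ not boundary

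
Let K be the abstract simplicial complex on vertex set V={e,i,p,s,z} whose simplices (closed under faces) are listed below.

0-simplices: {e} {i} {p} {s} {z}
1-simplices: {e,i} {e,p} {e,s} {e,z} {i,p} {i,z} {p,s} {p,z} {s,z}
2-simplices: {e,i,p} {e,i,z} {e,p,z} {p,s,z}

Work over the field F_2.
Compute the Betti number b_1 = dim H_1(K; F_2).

n_0=5 n_1=9 n_2=4  [Z2]
∂1: piv[ei,ep,es,ez] rk=4  ker:ip,iz,ps,pz,sz
∂2: piv[eip,eiz,epz,psz] rk=4
b_1=(9−4)−4=1

b_1=1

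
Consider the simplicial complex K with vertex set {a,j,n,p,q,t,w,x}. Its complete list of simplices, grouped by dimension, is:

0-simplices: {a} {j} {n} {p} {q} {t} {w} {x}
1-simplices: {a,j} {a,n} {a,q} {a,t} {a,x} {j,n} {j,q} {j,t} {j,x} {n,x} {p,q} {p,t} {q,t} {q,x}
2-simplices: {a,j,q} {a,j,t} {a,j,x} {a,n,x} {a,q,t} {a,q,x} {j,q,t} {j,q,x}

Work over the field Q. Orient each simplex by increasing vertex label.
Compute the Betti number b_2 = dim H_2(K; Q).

n_0=8 n_1=14 n_2=8  [Q]
∂1: piv[aj,an,aq,at,ax,pq] rk=6  ker:jn,jq,jt,jx,nx,pt,qt,qx
∂2: piv[ajq,ajt,ajx,anx,aqt,aqx] rk=6  ker:jqt,jqx
b_2=(8−6)−0=2

b_2=2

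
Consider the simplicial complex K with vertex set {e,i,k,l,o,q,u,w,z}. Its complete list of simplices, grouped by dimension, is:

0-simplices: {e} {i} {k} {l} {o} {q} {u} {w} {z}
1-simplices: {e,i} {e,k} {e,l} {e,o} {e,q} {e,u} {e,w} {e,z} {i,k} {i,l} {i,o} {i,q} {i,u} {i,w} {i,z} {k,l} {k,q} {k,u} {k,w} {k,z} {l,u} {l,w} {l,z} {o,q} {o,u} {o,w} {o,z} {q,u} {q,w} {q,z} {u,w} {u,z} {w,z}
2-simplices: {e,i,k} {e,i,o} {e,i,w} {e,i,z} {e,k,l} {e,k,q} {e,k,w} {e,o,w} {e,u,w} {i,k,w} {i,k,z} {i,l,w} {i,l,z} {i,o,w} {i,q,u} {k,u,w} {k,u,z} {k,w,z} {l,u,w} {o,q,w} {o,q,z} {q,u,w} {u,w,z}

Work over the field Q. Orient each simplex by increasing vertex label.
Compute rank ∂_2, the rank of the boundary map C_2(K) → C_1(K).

n_0=9 n_1=33 n_2=23  [Q]
∂1: piv[ei,ek,el,eo,eq,eu,ew,ez] rk=8  ker:ik,il,io,iq,iu,iw,iz,kl,kq,ku,kw,kz,lu,lw,lz,oq,ou,ow,oz,qu,qw,qz,uw,uz,wz
∂2: piv[eik,eio,eiw,eiz,ekl,ekq,ekw,eow,euw,ikz,ilw,ilz,iqu,kuw,kuz,kwz,luw,oqw,oqz,quw] rk=20  ker:ikw,iow,uwz
rk∂_2=20

rank∂_2=20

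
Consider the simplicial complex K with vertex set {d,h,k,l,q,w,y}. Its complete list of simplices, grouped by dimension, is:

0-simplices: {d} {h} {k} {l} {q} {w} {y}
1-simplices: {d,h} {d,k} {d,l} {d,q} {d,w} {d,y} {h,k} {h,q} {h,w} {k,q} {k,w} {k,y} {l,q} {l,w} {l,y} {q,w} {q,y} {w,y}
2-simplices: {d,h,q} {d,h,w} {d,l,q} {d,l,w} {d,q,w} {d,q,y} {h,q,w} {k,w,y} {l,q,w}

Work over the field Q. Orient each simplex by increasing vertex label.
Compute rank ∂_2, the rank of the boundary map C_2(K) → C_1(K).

n_0=7 n_1=18 n_2=9  [Q]
∂1: piv[dh,dk,dl,dq,dw,dy] rk=6  ker:hk,hq,hw,kq,kw,ky,lq,lw,ly,qw,qy,wy
∂2: piv[dhq,dhw,dlq,dlw,dqw,dqy,kwy] rk=7  ker:hqw,lqw
rk∂_2=7

rank∂_2=7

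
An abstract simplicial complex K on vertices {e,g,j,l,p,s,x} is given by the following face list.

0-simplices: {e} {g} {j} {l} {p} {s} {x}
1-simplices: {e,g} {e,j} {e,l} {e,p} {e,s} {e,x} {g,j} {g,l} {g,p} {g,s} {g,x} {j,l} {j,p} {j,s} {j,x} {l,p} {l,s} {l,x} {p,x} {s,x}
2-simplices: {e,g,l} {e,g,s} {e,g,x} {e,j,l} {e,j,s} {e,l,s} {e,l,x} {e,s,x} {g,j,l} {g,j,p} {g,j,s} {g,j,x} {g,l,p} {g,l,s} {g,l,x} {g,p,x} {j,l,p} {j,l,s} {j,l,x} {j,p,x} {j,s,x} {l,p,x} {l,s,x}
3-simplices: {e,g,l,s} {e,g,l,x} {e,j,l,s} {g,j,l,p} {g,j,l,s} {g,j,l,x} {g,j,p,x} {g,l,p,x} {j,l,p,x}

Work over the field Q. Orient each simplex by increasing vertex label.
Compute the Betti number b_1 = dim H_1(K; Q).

n_0=7 n_1=20 n_2=23 n_3=9  [Q]
∂1: piv[eg,ej,el,ep,es,ex] rk=6  ker:gj,gl,gp,gs,gx,jl,jp,js,jx,lp,ls,lx,px,sx
∂2: piv[egl,egs,egx,ejl,ejs,els,elx,esx,gjl,gjp,gjx,glp,gpx] rk=13  ker:gjs,gls,glx,jlp,jls,jlx,jpx,jsx,lpx,lsx
∂3: piv[egls,eglx,ejls,gjlp,gjls,gjlx,gjpx,glpx] rk=8  ker:jlpx
b_1=(20−6)−13=1

b_1=1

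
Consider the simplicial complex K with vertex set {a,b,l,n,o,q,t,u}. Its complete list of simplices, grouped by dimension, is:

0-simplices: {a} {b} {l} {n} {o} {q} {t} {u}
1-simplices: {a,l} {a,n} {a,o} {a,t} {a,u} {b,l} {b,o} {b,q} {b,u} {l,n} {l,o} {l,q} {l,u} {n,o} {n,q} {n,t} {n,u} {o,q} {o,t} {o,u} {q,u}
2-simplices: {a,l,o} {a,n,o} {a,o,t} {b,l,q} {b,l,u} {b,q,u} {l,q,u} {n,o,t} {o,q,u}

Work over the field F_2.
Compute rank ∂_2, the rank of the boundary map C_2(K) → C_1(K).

n_0=8 n_1=21 n_2=9  [Z2]
∂1: piv[al,an,ao,at,au,bl,bq] rk=7  ker:bo,bu,ln,lo,lq,lu,no,nq,nt,nu,oq,ot,ou,qu
∂2: piv[alo,ano,aot,blq,blu,bqu,not,oqu] rk=8  ker:lqu
rk∂_2=8

rank∂_2=8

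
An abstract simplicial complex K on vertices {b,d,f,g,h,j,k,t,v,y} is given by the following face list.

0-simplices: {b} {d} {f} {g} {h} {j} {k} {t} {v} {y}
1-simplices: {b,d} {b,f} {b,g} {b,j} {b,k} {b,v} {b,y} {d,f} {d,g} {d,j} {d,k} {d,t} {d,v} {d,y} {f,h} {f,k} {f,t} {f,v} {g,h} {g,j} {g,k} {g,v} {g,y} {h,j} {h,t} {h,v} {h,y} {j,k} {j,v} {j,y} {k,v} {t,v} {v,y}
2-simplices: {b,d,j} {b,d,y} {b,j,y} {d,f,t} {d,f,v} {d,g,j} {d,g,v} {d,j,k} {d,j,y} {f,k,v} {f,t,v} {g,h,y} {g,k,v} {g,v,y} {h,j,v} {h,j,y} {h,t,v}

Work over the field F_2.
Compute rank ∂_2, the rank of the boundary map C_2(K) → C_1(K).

rank∂_2=16

n_0=10 n_1=33 n_2=17  [Z2]
∂1: piv[bd,bf,bg,bj,bk,bv,by,dt,fh] rk=9  ker:df,dg,dj,dk,dv,dy,fk,ft,fv,gh,gj,gk,gv,gy,hj,ht,hv,hy,jk,jv,jy,kv,tv,vy
∂2: piv[bdj,bdy,bjy,dft,dfv,dgj,dgv,djk,fkv,ftv,ghy,gkv,gvy,hjv,hjy,htv] rk=16  ker:djy
rk∂_2=16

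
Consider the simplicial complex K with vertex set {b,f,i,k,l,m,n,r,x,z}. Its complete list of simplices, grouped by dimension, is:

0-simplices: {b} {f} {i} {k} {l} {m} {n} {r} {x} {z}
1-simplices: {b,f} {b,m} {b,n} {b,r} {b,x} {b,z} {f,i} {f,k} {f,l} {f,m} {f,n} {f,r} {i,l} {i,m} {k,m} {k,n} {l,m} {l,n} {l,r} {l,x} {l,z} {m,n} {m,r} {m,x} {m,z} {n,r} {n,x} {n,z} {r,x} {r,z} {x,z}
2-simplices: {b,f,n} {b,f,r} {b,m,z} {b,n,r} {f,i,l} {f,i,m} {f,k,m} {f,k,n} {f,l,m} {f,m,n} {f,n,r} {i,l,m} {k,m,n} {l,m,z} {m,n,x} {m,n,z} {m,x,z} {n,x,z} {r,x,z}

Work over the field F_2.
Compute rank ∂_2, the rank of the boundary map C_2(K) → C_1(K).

rank∂_2=15

n_0=10 n_1=31 n_2=19  [Z2]
∂1: piv[bf,bm,bn,br,bx,bz,fi,fk,fl] rk=9  ker:fm,fn,fr,il,im,km,kn,lm,ln,lr,lx,lz,mn,mr,mx,mz,nr,nx,nz,rx,rz,xz
∂2: piv[bfn,bfr,bmz,bnr,fil,fim,fkm,fkn,flm,fmn,lmz,mnx,mnz,mxz,rxz] rk=15  ker:fnr,ilm,kmn,nxz
rk∂_2=15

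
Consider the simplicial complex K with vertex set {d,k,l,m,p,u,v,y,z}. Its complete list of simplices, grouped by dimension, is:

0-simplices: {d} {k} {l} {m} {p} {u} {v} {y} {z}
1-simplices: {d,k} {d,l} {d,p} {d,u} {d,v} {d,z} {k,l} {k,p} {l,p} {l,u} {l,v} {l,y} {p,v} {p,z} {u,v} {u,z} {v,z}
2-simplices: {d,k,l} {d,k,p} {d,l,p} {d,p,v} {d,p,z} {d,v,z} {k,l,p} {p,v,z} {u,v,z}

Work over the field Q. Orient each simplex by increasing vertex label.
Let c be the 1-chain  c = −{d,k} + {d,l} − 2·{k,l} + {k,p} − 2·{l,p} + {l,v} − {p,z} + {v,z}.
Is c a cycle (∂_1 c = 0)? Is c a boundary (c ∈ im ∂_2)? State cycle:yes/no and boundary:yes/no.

cycle:yes boundary:no

n_0=9 n_1=17 n_2=9  [Q]
∂1: piv[dk,dl,dp,du,dv,dz,ly] rk=7  ker:kl,kp,lp,lu,lv,pv,pz,uv,uz,vz
∂2: piv[dkl,dkp,dlp,dpv,dpz,dvz,uvz] rk=7  ker:klp,pvz
∂1c = 0
c vs im∂2: residual ≠ 0 ⇒ not boundary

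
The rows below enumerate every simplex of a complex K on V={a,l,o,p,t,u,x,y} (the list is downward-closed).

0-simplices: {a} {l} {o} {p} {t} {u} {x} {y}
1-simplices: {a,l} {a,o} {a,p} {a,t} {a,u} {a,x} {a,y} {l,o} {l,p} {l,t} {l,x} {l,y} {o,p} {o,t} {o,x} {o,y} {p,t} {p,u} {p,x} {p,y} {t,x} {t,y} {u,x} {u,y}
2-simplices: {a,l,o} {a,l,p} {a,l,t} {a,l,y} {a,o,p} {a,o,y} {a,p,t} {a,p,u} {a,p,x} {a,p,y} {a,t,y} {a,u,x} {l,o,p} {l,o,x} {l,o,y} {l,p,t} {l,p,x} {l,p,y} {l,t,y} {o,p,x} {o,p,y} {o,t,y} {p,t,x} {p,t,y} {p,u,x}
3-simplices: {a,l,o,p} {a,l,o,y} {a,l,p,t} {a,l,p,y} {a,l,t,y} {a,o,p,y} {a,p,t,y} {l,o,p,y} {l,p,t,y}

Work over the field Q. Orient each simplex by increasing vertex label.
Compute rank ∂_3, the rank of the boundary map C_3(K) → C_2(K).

n_0=8 n_1=24 n_2=25 n_3=9  [Q]
∂1: piv[al,ao,ap,at,au,ax,ay] rk=7  ker:lo,lp,lt,lx,ly,op,ot,ox,oy,pt,pu,px,py,tx,ty,ux,uy
∂2: piv[alo,alp,alt,aly,aop,aoy,apt,apu,apx,apy,aty,aux,lox,lpx,oty,ptx] rk=16  ker:lop,loy,lpt,lpy,lty,opx,opy,pty,pux
∂3: piv[alop,aloy,alpt,alpy,alty,aopy,apty] rk=7  ker:lopy,lpty
rk∂_3=7

rank∂_3=7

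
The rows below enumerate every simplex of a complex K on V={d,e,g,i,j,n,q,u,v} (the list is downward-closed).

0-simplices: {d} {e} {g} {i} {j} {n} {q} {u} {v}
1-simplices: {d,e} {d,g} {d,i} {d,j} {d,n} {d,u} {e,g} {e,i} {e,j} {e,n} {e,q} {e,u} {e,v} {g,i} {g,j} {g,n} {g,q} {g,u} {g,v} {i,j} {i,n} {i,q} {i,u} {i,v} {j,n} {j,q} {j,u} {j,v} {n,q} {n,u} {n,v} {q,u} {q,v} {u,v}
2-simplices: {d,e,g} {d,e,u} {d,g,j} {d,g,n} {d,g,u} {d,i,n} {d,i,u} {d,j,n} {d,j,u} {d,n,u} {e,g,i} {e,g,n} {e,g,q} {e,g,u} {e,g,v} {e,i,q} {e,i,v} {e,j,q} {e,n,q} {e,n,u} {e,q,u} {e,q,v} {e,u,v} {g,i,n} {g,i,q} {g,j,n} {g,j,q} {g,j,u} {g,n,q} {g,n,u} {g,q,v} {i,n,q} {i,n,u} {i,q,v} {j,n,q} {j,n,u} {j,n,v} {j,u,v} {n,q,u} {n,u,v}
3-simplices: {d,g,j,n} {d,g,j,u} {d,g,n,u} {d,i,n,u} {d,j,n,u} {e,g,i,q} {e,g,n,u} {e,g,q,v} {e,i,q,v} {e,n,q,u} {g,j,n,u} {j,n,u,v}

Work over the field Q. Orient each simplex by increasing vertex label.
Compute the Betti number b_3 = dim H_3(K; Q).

n_0=9 n_1=34 n_2=40 n_3=12  [Q]
∂1: piv[de,dg,di,dj,dn,du,eq,ev] rk=8  ker:eg,ei,ej,en,eu,gi,gj,gn,gq,gu,gv,ij,in,iq,iu,iv,jn,jq,ju,jv,nq,nu,nv,qu,qv,uv
∂2: piv[deg,deu,dgj,dgn,dgu,din,diu,djn,dju,dnu,egi,egn,egq,egv,eiq,eiv,ejq,enq,equ,eqv,euv,gin,gjq,jnv,juv] rk=25  ker:egu,enu,giq,gjn,gju,gnq,gnu,gqv,inq,inu,iqv,jnq,jnu,nqu,nuv
∂3: piv[dgjn,dgju,dgnu,dinu,djnu,egiq,egnu,egqv,eiqv,enqu,jnuv] rk=11  ker:gjnu
b_3=(12−11)−0=1

b_3=1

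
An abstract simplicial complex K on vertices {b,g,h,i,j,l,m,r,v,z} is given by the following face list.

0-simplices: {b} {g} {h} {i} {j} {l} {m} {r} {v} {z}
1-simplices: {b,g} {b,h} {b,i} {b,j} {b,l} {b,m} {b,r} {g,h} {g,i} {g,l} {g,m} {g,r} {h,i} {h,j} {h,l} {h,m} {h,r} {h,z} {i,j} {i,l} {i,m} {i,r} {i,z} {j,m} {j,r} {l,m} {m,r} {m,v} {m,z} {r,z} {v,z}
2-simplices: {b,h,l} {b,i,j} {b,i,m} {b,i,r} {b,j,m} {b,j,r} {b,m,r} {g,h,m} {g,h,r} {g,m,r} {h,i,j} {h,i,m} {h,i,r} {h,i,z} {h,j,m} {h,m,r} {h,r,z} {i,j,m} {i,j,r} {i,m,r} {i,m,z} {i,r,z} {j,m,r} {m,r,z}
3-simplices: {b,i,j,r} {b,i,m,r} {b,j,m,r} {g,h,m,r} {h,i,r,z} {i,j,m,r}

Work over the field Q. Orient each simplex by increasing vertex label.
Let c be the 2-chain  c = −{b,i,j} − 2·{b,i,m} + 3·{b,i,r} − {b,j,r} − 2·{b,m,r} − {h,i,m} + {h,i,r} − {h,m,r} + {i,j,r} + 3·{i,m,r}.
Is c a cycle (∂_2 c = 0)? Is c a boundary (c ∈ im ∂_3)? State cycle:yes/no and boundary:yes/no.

cycle:yes boundary:no

n_0=10 n_1=31 n_2=24 n_3=6  [Q]
∂1: piv[bg,bh,bi,bj,bl,bm,br,hz,mv] rk=9  ker:gh,gi,gl,gm,gr,hi,hj,hl,hm,hr,ij,il,im,ir,iz,jm,jr,lm,mr,mz,rz,vz
∂2: piv[bhl,bij,bim,bir,bjm,bjr,bmr,ghm,ghr,gmr,hij,him,hiz,hrz,imz] rk=15  ker:hir,hjm,hmr,ijm,ijr,imr,irz,jmr,mrz
∂3: piv[bijr,bimr,bjmr,ghmr,hirz,ijmr] rk=6
∂2c = 0
c vs im∂3: residual ≠ 0 ⇒ not boundary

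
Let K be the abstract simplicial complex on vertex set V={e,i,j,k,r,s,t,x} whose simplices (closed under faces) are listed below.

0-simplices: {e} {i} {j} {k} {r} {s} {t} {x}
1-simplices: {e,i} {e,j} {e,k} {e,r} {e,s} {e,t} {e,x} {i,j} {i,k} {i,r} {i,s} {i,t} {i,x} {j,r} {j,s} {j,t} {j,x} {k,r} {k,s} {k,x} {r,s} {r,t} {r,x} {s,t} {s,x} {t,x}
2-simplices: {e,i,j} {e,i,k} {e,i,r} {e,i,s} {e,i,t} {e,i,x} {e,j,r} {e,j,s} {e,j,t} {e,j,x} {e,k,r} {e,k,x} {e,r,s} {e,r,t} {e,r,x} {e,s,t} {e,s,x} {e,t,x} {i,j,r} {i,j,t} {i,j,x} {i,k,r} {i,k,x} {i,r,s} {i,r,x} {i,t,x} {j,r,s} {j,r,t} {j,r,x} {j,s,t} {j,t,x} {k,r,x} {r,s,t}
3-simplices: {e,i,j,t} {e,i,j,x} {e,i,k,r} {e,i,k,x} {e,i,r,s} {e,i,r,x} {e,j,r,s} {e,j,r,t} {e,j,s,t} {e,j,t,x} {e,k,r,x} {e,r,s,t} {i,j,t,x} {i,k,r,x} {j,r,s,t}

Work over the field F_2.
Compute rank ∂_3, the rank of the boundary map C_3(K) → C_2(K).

n_0=8 n_1=26 n_2=33 n_3=15  [Z2]
∂1: piv[ei,ej,ek,er,es,et,ex] rk=7  ker:ij,ik,ir,is,it,ix,jr,js,jt,jx,kr,ks,kx,rs,rt,rx,st,sx,tx
∂2: piv[eij,eik,eir,eis,eit,eix,ejr,ejs,ejt,ejx,ekr,ekx,ers,ert,erx,est,esx,etx] rk=18  ker:ijr,ijt,ijx,ikr,ikx,irs,irx,itx,jrs,jrt,jrx,jst,jtx,krx,rst
∂3: piv[eijt,eijx,eikr,eikx,eirs,eirx,ejrs,ejrt,ejst,ejtx,ekrx,erst,ijtx] rk=13  ker:ikrx,jrst
rk∂_3=13

rank∂_3=13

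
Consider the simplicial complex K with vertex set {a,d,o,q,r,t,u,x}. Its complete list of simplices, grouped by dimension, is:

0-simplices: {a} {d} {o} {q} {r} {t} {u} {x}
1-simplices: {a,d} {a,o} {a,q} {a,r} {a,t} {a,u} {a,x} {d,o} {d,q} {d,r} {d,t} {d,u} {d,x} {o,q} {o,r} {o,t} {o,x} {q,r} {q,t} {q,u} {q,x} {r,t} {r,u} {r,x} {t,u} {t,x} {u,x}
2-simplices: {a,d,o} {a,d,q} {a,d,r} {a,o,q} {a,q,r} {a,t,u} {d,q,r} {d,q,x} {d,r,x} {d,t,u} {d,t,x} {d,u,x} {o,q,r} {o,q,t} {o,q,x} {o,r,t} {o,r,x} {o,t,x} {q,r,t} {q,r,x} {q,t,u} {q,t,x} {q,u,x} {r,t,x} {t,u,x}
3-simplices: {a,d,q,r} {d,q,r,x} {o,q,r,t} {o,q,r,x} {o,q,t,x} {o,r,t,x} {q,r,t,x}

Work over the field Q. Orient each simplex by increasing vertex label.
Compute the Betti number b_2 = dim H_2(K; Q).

b_2=2

n_0=8 n_1=27 n_2=25 n_3=7  [Q]
∂1: piv[ad,ao,aq,ar,at,au,ax] rk=7  ker:do,dq,dr,dt,du,dx,oq,or,ot,ox,qr,qt,qu,qx,rt,ru,rx,tu,tx,ux
∂2: piv[ado,adq,adr,aoq,aqr,atu,dqx,drx,dtu,dtx,dux,oqr,oqt,oqx,ort,otx,qtu] rk=17  ker:dqr,orx,qrt,qrx,qtx,qux,rtx,tux
∂3: piv[adqr,dqrx,oqrt,oqrx,oqtx,ortx] rk=6  ker:qrtx
b_2=(25−17)−6=2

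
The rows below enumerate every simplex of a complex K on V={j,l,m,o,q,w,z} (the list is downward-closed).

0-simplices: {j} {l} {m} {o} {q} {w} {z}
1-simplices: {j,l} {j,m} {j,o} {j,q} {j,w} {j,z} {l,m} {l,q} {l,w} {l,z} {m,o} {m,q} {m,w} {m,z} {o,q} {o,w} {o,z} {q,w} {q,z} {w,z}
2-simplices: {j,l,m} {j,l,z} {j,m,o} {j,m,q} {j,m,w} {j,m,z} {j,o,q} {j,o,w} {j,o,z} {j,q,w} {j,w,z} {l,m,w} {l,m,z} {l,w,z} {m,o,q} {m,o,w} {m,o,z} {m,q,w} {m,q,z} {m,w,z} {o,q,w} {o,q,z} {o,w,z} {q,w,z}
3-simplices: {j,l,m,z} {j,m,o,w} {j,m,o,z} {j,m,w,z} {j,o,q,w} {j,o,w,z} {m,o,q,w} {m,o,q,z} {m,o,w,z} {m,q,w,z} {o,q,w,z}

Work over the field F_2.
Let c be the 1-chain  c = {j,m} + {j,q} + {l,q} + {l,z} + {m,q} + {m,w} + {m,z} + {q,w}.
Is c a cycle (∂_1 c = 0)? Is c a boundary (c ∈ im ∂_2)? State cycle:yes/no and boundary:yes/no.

n_0=7 n_1=20 n_2=24 n_3=11  [Z2]
∂1: piv[jl,jm,jo,jq,jw,jz] rk=6  ker:lm,lq,lw,lz,mo,mq,mw,mz,oq,ow,oz,qw,qz,wz
∂2: piv[jlm,jlz,jmo,jmq,jmw,jmz,joq,jow,joz,jqw,jwz,lmw,mqz] rk=13  ker:lmz,lwz,moq,mow,moz,mqw,mwz,oqw,oqz,owz,qwz
∂3: piv[jlmz,jmow,jmoz,jmwz,joqw,jowz,moqw,moqz,mqwz] rk=9  ker:mowz,oqwz
∂1c = 0
c vs im∂2: residual ≠ 0 ⇒ not boundary

cycle:yes boundary:no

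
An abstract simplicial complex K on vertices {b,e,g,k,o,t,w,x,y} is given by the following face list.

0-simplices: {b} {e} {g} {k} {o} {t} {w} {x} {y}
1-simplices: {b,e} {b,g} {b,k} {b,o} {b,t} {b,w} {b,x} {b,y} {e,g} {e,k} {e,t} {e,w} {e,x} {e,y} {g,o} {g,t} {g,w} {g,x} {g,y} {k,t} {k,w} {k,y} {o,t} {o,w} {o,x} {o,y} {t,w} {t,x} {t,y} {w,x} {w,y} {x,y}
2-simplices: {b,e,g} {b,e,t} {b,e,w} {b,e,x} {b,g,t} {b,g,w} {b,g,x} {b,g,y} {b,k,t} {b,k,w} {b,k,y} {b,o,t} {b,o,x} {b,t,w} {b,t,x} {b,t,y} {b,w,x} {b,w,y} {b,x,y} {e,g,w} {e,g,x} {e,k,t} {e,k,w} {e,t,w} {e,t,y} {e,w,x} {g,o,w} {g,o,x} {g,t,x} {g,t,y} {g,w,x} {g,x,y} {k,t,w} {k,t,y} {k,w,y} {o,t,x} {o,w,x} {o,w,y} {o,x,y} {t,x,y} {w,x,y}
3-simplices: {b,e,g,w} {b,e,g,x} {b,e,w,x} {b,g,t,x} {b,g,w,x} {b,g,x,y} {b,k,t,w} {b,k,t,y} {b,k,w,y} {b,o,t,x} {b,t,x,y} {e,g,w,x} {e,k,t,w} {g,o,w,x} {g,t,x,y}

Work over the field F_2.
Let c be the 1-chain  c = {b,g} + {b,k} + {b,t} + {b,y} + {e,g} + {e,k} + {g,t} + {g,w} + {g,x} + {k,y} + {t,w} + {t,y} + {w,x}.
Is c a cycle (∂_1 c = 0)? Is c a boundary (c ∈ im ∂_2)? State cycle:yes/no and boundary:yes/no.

cycle:no boundary:no

n_0=9 n_1=32 n_2=41 n_3=15  [Z2]
∂1: piv[be,bg,bk,bo,bt,bw,bx,by] rk=8  ker:eg,ek,et,ew,ex,ey,go,gt,gw,gx,gy,kt,kw,ky,ot,ow,ox,oy,tw,tx,ty,wx,wy,xy
∂2: piv[beg,bet,bew,bex,bgt,bgw,bgx,bgy,bkt,bkw,bky,bot,box,btw,btx,bty,bwx,bwy,bxy,ekt,ety,gow,gox,owy] rk=24  ker:egw,egx,ekw,etw,ewx,gtx,gty,gwx,gxy,ktw,kty,kwy,otx,owx,oxy,txy,wxy
∂3: piv[begw,begx,bewx,bgtx,bgwx,bgxy,bktw,bkty,bkwy,botx,btxy,ektw,gowx,gtxy] rk=14  ker:egwx
∂1c = {g} + {k} + {w} + {y}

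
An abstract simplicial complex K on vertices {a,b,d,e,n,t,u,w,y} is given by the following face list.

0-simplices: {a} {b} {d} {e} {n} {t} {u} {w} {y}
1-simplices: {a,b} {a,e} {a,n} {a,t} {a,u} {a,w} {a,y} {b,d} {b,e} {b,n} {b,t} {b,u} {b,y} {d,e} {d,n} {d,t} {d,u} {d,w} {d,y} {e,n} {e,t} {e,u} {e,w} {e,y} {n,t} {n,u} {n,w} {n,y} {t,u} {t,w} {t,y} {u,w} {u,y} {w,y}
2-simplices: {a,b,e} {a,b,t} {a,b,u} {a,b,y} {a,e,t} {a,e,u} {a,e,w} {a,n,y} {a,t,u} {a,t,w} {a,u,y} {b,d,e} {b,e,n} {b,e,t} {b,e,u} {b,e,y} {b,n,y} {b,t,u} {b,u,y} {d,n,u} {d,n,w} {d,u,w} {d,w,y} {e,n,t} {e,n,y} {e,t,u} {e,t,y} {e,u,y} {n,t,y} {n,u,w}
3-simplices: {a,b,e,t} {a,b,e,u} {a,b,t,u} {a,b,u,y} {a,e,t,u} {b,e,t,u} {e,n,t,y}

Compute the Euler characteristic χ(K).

n_0=9 n_1=34 n_2=30 n_3=7
χ=+9−34+30−7=-2

χ(K)=-2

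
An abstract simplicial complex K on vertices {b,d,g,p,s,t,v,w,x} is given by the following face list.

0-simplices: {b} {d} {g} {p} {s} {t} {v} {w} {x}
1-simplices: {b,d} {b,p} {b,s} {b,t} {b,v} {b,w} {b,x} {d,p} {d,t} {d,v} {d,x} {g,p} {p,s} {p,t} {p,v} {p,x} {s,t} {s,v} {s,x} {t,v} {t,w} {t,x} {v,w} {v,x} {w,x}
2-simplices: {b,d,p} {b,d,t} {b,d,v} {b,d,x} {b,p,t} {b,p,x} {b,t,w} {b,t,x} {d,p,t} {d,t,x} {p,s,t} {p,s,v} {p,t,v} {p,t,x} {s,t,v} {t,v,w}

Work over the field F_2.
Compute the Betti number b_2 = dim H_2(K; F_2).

n_0=9 n_1=25 n_2=16  [Z2]
∂1: piv[bd,bp,bs,bt,bv,bw,bx,gp] rk=8  ker:dp,dt,dv,dx,ps,pt,pv,px,st,sv,sx,tv,tw,tx,vw,vx,wx
∂2: piv[bdp,bdt,bdv,bdx,bpt,bpx,btw,btx,pst,psv,ptv,tvw] rk=12  ker:dpt,dtx,ptx,stv
b_2=(16−12)−0=4

b_2=4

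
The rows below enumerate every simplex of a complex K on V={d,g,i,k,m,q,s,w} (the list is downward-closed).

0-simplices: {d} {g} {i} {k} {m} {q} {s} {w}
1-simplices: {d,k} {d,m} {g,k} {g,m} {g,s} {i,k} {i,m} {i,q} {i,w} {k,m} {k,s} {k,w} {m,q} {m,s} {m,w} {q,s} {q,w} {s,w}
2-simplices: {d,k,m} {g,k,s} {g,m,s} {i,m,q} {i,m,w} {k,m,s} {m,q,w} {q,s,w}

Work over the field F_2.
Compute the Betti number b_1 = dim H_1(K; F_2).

n_0=8 n_1=18 n_2=8  [Z2]
∂1: piv[dk,dm,gk,gs,ik,iq,iw] rk=7  ker:gm,im,km,ks,kw,mq,ms,mw,qs,qw,sw
∂2: piv[dkm,gks,gms,imq,imw,kms,mqw,qsw] rk=8
b_1=(18−7)−8=3

b_1=3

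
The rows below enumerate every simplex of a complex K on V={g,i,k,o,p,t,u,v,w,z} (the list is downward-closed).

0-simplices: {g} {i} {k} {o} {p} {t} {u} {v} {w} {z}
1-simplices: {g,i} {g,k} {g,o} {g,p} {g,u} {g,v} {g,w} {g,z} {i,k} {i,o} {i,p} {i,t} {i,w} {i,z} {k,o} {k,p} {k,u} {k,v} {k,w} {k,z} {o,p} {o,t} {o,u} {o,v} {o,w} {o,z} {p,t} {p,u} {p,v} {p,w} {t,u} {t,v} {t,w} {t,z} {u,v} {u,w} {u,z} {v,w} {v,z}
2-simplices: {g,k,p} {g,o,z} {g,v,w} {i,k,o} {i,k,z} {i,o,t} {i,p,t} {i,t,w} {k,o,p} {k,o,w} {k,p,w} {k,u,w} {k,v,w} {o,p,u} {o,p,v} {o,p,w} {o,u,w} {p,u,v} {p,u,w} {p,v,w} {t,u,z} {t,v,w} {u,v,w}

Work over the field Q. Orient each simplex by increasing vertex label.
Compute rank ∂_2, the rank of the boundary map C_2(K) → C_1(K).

n_0=10 n_1=39 n_2=23  [Q]
∂1: piv[gi,gk,go,gp,gu,gv,gw,gz,it] rk=9  ker:ik,io,ip,iw,iz,ko,kp,ku,kv,kw,kz,op,ot,ou,ov,ow,oz,pt,pu,pv,pw,tu,tv,tw,tz,uv,uw,uz,vw,vz
∂2: piv[gkp,goz,gvw,iko,ikz,iot,ipt,itw,kop,kow,kpw,kuw,kvw,opu,opv,ouw,puv,pvw,tuz,tvw] rk=20  ker:opw,puw,uvw
rk∂_2=20

rank∂_2=20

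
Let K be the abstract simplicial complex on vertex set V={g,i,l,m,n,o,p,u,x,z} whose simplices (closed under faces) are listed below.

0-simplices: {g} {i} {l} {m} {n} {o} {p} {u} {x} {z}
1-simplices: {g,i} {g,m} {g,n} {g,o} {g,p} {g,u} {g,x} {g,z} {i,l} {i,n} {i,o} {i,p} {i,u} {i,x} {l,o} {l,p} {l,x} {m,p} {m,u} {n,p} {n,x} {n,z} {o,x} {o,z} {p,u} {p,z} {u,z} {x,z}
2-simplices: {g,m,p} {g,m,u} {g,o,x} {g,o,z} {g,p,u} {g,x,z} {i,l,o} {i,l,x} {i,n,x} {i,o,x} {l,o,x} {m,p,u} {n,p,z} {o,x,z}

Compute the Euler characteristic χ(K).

n_0=10 n_1=28 n_2=14
χ=+10−28+14=-4

χ(K)=-4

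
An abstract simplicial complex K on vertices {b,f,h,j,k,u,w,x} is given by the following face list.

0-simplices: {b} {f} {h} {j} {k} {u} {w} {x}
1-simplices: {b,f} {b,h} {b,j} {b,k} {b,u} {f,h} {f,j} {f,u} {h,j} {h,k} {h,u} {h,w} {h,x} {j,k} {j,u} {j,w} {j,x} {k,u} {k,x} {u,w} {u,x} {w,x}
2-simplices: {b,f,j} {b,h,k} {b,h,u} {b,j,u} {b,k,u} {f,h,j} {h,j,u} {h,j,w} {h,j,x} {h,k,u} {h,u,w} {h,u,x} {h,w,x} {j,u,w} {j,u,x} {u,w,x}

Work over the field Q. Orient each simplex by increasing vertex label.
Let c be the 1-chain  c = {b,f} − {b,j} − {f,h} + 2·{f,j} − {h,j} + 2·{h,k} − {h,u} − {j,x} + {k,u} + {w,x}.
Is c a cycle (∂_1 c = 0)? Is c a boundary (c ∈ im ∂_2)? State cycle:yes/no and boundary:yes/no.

cycle:no boundary:no

n_0=8 n_1=22 n_2=16  [Q]
∂1: piv[bf,bh,bj,bk,bu,hw,hx] rk=7  ker:fh,fj,fu,hj,hk,hu,jk,ju,jw,jx,ku,kx,uw,ux,wx
∂2: piv[bfj,bhk,bhu,bju,bku,fhj,hju,hjw,hjx,huw,hux,hwx] rk=12  ker:hku,juw,jux,uwx
∂1c = −{h} + {j} + {k} − {w}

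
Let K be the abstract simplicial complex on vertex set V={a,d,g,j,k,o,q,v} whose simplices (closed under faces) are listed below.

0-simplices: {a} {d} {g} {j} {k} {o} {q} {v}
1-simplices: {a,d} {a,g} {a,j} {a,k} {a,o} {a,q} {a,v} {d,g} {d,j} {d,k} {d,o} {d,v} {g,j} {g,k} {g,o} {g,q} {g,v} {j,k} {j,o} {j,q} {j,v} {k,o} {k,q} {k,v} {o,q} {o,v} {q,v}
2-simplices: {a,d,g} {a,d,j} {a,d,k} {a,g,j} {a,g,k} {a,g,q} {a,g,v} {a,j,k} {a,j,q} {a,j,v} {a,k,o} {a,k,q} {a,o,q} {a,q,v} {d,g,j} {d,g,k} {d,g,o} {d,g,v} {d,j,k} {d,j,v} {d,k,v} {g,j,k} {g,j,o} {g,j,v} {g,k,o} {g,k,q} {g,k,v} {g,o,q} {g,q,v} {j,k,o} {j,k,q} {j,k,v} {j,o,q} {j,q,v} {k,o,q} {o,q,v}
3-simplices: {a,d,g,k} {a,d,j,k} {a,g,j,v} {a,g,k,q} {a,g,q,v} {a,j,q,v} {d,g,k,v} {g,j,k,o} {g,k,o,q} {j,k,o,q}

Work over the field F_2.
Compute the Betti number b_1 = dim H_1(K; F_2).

n_0=8 n_1=27 n_2=36 n_3=10  [Z2]
∂1: piv[ad,ag,aj,ak,ao,aq,av] rk=7  ker:dg,dj,dk,do,dv,gj,gk,go,gq,gv,jk,jo,jq,jv,ko,kq,kv,oq,ov,qv
∂2: piv[adg,adj,adk,agj,agk,agq,agv,ajk,ajq,ajv,ako,akq,aoq,aqv,dgo,dgv,dkv,gjo,gko,oqv] rk=20  ker:dgj,dgk,djk,djv,gjk,gjv,gkq,gkv,goq,gqv,jko,jkq,jkv,joq,jqv,koq
∂3: piv[adgk,adjk,agjv,agkq,agqv,ajqv,dgkv,gjko,gkoq,jkoq] rk=10
b_1=(27−7)−20=0

b_1=0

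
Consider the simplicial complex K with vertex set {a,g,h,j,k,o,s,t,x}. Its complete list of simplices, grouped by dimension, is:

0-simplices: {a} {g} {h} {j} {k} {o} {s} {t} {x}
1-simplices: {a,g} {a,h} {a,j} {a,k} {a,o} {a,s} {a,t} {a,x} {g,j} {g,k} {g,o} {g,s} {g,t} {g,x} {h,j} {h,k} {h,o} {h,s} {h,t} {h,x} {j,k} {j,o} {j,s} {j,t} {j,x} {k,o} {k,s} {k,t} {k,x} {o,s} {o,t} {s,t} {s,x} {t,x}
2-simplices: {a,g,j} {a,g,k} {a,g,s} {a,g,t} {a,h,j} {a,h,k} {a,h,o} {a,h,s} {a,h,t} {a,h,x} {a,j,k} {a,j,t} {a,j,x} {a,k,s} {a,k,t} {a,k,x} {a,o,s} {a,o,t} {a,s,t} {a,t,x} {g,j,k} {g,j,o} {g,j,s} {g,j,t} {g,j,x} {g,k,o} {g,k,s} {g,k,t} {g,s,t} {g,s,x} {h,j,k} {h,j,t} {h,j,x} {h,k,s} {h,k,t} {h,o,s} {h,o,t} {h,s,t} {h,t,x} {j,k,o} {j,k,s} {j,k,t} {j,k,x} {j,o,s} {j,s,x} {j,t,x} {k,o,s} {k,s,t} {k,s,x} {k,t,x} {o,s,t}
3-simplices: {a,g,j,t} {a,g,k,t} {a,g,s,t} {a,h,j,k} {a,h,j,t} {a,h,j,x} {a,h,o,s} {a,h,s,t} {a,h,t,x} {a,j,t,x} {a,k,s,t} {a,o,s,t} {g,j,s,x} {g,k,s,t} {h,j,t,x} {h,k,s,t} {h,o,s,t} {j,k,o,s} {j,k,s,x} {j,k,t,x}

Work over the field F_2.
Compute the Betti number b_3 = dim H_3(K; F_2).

b_3=1

n_0=9 n_1=34 n_2=51 n_3=20  [Z2]
∂1: piv[ag,ah,aj,ak,ao,as,at,ax] rk=8  ker:gj,gk,go,gs,gt,gx,hj,hk,ho,hs,ht,hx,jk,jo,js,jt,jx,ko,ks,kt,kx,os,ot,st,sx,tx
∂2: piv[agj,agk,ags,agt,ahj,ahk,aho,ahs,aht,ahx,ajk,ajt,ajx,aks,akt,akx,aos,aot,ast,atx,gjo,gjs,gjx,gko,gsx,jos] rk=26  ker:gjk,gjt,gks,gkt,gst,hjk,hjt,hjx,hks,hkt,hos,hot,hst,htx,jko,jks,jkt,jkx,jsx,jtx,kos,kst,ksx,ktx,ost
∂3: piv[agjt,agkt,agst,ahjk,ahjt,ahjx,ahos,ahst,ahtx,ajtx,akst,aost,gjsx,gkst,hkst,host,jkos,jksx,jktx] rk=19  ker:hjtx
b_3=(20−19)−0=1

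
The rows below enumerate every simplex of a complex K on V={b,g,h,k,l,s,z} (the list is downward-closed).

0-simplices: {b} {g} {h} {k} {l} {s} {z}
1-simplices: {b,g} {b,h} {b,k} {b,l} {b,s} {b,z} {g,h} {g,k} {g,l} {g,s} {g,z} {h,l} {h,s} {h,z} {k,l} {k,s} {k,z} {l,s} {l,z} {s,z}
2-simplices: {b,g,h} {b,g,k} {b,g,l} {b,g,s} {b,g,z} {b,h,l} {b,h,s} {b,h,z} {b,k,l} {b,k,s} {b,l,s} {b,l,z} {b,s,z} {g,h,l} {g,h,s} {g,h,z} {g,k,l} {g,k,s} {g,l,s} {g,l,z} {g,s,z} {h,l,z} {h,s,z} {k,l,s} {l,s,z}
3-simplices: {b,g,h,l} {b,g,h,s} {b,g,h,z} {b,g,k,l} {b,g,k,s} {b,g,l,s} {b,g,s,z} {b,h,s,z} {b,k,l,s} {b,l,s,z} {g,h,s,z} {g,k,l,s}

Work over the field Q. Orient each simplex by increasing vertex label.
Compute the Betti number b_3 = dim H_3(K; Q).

n_0=7 n_1=20 n_2=25 n_3=12  [Q]
∂1: piv[bg,bh,bk,bl,bs,bz] rk=6  ker:gh,gk,gl,gs,gz,hl,hs,hz,kl,ks,kz,ls,lz,sz
∂2: piv[bgh,bgk,bgl,bgs,bgz,bhl,bhs,bhz,bkl,bks,bls,blz,bsz] rk=13  ker:ghl,ghs,ghz,gkl,gks,gls,glz,gsz,hlz,hsz,kls,lsz
∂3: piv[bghl,bghs,bghz,bgkl,bgks,bgls,bgsz,bhsz,bkls,blsz] rk=10  ker:ghsz,gkls
b_3=(12−10)−0=2

b_3=2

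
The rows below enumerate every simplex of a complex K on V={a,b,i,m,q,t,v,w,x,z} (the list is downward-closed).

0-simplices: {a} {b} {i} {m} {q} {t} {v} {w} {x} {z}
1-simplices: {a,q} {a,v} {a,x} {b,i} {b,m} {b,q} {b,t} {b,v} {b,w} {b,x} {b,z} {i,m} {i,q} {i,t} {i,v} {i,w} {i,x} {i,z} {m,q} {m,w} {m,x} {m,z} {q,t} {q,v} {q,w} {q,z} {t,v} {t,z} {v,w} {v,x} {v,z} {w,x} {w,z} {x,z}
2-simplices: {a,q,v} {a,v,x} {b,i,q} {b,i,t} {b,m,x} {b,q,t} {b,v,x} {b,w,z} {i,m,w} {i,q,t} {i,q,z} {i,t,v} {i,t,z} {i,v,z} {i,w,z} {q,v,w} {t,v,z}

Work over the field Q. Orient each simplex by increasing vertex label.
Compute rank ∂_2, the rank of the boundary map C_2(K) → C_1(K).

rank∂_2=15

n_0=10 n_1=34 n_2=17  [Q]
∂1: piv[aq,av,ax,bi,bm,bq,bt,bw,bz] rk=9  ker:bv,bx,im,iq,it,iv,iw,ix,iz,mq,mw,mx,mz,qt,qv,qw,qz,tv,tz,vw,vx,vz,wx,wz,xz
∂2: piv[aqv,avx,biq,bit,bmx,bqt,bvx,bwz,imw,iqz,itv,itz,ivz,iwz,qvw] rk=15  ker:iqt,tvz
rk∂_2=15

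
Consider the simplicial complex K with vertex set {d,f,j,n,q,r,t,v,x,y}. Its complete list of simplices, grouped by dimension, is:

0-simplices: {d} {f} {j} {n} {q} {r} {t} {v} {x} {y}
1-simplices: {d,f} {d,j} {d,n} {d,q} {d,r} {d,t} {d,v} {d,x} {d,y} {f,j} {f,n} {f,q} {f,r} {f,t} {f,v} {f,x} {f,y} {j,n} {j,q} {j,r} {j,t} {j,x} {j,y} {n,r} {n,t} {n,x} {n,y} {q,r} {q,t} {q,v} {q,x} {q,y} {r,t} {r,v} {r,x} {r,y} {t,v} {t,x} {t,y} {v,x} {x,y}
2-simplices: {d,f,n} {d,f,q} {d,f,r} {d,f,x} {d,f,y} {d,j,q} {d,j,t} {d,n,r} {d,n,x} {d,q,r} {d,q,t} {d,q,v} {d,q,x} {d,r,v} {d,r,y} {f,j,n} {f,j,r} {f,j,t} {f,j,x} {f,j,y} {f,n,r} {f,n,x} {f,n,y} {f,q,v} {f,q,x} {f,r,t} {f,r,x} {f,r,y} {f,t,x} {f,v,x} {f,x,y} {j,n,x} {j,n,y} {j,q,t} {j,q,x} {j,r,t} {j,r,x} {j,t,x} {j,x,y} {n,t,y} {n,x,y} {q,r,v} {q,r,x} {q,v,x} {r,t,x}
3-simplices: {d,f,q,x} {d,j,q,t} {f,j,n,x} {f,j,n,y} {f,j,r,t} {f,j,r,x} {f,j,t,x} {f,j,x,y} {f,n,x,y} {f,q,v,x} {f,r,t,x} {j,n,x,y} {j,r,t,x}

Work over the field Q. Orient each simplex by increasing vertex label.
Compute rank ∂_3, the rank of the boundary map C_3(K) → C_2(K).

rank∂_3=11

n_0=10 n_1=41 n_2=45 n_3=13  [Q]
∂1: piv[df,dj,dn,dq,dr,dt,dv,dx,dy] rk=9  ker:fj,fn,fq,fr,ft,fv,fx,fy,jn,jq,jr,jt,jx,jy,nr,nt,nx,ny,qr,qt,qv,qx,qy,rt,rv,rx,ry,tv,tx,ty,vx,xy
∂2: piv[dfn,dfq,dfr,dfx,dfy,djq,djt,dnr,dnx,dqr,dqt,dqv,dqx,drv,dry,fjn,fjr,fjt,fjx,fjy,fny,fqv,frt,frx,ftx,fvx,fxy,jqx,nty] rk=29  ker:fnr,fnx,fqx,fry,jnx,jny,jqt,jrt,jrx,jtx,jxy,nxy,qrv,qrx,qvx,rtx
∂3: piv[dfqx,djqt,fjnx,fjny,fjrt,fjrx,fjtx,fjxy,fnxy,fqvx,frtx] rk=11  ker:jnxy,jrtx
rk∂_3=11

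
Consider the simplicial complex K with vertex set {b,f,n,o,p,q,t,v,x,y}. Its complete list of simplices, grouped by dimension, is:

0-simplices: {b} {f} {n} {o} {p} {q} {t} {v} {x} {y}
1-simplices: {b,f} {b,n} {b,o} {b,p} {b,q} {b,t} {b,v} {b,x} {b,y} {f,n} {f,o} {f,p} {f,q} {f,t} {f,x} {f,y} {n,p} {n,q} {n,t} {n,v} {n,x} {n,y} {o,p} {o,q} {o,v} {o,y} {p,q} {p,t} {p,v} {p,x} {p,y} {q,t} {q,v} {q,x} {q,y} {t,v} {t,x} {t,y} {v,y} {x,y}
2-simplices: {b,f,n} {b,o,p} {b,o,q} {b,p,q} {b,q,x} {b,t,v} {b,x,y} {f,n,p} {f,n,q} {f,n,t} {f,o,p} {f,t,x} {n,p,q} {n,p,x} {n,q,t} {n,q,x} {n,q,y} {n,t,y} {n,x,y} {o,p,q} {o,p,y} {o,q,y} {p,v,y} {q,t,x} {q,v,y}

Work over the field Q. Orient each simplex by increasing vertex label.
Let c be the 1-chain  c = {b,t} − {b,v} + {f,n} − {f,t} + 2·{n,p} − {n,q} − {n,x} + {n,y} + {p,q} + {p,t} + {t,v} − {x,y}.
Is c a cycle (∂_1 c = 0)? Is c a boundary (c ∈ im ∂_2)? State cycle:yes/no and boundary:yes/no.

n_0=10 n_1=40 n_2=25  [Q]
∂1: piv[bf,bn,bo,bp,bq,bt,bv,bx,by] rk=9  ker:fn,fo,fp,fq,ft,fx,fy,np,nq,nt,nv,nx,ny,op,oq,ov,oy,pq,pt,pv,px,py,qt,qv,qx,qy,tv,tx,ty,vy,xy
∂2: piv[bfn,bop,boq,bpq,bqx,btv,bxy,fnp,fnq,fnt,fop,ftx,npq,npx,nqt,nqx,nqy,nty,nxy,opy,oqy,pvy,qtx,qvy] rk=24  ker:opq
∂1c = 0
c vs im∂2: residual ≠ 0 ⇒ not boundary

cycle:yes boundary:no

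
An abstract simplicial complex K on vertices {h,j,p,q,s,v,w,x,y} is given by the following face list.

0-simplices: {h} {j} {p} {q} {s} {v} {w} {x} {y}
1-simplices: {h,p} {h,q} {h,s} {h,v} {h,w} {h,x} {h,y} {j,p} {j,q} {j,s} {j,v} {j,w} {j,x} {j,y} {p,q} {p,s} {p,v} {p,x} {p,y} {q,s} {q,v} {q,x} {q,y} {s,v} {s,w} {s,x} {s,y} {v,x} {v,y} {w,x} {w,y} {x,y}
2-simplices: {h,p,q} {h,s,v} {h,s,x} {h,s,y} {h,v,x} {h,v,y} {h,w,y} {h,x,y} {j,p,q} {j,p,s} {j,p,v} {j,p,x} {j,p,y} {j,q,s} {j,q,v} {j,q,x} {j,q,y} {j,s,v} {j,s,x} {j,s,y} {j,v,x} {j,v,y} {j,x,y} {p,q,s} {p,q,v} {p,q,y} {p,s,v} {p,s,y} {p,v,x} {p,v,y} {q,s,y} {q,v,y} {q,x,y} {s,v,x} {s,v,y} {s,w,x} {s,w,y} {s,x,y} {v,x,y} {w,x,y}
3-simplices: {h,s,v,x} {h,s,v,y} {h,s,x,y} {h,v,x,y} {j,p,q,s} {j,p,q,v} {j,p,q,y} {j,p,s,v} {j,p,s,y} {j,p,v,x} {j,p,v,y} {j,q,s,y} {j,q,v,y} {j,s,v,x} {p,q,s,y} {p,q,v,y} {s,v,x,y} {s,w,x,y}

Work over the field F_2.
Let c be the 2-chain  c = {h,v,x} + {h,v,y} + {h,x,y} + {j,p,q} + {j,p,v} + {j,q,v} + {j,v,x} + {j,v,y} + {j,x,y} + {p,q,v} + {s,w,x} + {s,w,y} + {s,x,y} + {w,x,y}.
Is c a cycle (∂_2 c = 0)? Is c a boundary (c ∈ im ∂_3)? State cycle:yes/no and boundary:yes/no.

n_0=9 n_1=32 n_2=40 n_3=18  [Z2]
∂1: piv[hp,hq,hs,hv,hw,hx,hy,jp] rk=8  ker:jq,js,jv,jw,jx,jy,pq,ps,pv,px,py,qs,qv,qx,qy,sv,sw,sx,sy,vx,vy,wx,wy,xy
∂2: piv[hpq,hsv,hsx,hsy,hvx,hvy,hwy,hxy,jpq,jps,jpv,jpx,jpy,jqs,jqv,jqx,jqy,jsv,jsx,jsy,swx,swy] rk=22  ker:jvx,jvy,jxy,pqs,pqv,pqy,psv,psy,pvx,pvy,qsy,qvy,qxy,svx,svy,sxy,vxy,wxy
∂3: piv[hsvx,hsvy,hsxy,hvxy,jpqs,jpqv,jpqy,jpsv,jpsy,jpvx,jpvy,jqsy,jqvy,jsvx,swxy] rk=15  ker:pqsy,pqvy,svxy
∂2c = 0
c vs im∂3: residual ≠ 0 ⇒ not boundary

cycle:yes boundary:no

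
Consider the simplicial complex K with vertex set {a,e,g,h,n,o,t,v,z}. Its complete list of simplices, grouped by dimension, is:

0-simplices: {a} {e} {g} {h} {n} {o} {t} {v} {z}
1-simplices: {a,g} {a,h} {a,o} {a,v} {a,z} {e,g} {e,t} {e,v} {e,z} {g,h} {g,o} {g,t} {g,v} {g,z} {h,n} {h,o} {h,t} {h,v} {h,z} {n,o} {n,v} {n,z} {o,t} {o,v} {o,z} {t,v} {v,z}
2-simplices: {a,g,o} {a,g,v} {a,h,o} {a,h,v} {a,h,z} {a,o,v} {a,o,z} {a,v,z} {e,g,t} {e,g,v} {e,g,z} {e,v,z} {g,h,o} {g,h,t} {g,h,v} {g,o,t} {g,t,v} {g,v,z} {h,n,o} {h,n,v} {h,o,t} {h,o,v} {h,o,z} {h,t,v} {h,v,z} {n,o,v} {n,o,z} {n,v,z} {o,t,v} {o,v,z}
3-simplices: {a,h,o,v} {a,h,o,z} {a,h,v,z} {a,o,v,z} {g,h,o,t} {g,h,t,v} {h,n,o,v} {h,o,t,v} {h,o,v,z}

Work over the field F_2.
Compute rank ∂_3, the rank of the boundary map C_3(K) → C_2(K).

n_0=9 n_1=27 n_2=30 n_3=9  [Z2]
∂1: piv[ag,ah,ao,av,az,eg,et,hn] rk=8  ker:ev,ez,gh,go,gt,gv,gz,ho,ht,hv,hz,no,nv,nz,ot,ov,oz,tv,vz
∂2: piv[ago,agv,aho,ahv,ahz,aov,aoz,avz,egt,egv,egz,evz,gho,ght,got,gtv,hno,hnv,noz] rk=19  ker:ghv,gvz,hot,hov,hoz,htv,hvz,nov,nvz,otv,ovz
∂3: piv[ahov,ahoz,ahvz,aovz,ghot,ghtv,hnov,hotv] rk=8  ker:hovz
rk∂_3=8

rank∂_3=8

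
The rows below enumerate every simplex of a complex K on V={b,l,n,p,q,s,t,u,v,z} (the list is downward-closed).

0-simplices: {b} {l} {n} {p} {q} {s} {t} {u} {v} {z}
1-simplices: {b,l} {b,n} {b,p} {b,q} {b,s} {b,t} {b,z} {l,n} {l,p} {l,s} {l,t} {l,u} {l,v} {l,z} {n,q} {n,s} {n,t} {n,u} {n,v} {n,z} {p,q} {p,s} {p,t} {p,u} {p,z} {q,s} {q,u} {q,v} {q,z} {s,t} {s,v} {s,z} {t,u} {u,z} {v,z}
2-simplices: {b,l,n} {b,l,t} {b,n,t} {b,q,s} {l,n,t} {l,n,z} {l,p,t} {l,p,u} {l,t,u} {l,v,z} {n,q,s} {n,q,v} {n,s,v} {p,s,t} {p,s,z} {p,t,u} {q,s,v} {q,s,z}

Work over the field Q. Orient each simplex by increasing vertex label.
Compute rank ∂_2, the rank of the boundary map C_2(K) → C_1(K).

n_0=10 n_1=35 n_2=18  [Q]
∂1: piv[bl,bn,bp,bq,bs,bt,bz,lu,lv] rk=9  ker:ln,lp,ls,lt,lz,nq,ns,nt,nu,nv,nz,pq,ps,pt,pu,pz,qs,qu,qv,qz,st,sv,sz,tu,uz,vz
∂2: piv[bln,blt,bnt,bqs,lnz,lpt,lpu,ltu,lvz,nqs,nqv,nsv,pst,psz,qsz] rk=15  ker:lnt,ptu,qsv
rk∂_2=15

rank∂_2=15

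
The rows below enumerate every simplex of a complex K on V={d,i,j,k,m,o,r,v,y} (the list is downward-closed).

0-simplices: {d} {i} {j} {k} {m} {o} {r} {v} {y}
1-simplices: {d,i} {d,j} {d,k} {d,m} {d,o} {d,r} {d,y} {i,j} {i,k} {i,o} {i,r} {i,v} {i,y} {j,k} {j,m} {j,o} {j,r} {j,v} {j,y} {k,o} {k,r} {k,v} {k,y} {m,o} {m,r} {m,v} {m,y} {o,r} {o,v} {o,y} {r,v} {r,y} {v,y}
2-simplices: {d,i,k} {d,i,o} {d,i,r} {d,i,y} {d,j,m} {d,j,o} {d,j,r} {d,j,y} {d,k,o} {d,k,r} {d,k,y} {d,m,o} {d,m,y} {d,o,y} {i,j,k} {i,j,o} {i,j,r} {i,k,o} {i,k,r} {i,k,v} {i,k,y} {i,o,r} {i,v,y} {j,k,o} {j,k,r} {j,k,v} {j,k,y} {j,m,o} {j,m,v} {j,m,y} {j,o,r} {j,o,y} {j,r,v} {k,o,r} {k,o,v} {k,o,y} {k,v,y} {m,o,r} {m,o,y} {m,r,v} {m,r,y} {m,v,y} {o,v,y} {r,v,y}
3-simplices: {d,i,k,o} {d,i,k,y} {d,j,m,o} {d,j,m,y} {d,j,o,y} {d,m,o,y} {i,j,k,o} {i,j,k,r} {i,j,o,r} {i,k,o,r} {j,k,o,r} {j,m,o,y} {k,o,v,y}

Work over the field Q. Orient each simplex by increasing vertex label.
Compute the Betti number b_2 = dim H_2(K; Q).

n_0=9 n_1=33 n_2=44 n_3=13  [Q]
∂1: piv[di,dj,dk,dm,do,dr,dy,iv] rk=8  ker:ij,ik,io,ir,iy,jk,jm,jo,jr,jv,jy,ko,kr,kv,ky,mo,mr,mv,my,or,ov,oy,rv,ry,vy
∂2: piv[dik,dio,dir,diy,djm,djo,djr,djy,dko,dkr,dky,dmo,dmy,doy,ijk,ijo,ikv,ior,ivy,jkv,jmv,jrv,kov,mor,mry] rk=25  ker:ijr,iko,ikr,iky,jko,jkr,jky,jmo,jmy,jor,joy,kor,koy,kvy,moy,mrv,mvy,ovy,rvy
∂3: piv[diko,diky,djmo,djmy,djoy,dmoy,ijko,ijkr,ijor,ikor,kovy] rk=11  ker:jkor,jmoy
b_2=(44−25)−11=8

b_2=8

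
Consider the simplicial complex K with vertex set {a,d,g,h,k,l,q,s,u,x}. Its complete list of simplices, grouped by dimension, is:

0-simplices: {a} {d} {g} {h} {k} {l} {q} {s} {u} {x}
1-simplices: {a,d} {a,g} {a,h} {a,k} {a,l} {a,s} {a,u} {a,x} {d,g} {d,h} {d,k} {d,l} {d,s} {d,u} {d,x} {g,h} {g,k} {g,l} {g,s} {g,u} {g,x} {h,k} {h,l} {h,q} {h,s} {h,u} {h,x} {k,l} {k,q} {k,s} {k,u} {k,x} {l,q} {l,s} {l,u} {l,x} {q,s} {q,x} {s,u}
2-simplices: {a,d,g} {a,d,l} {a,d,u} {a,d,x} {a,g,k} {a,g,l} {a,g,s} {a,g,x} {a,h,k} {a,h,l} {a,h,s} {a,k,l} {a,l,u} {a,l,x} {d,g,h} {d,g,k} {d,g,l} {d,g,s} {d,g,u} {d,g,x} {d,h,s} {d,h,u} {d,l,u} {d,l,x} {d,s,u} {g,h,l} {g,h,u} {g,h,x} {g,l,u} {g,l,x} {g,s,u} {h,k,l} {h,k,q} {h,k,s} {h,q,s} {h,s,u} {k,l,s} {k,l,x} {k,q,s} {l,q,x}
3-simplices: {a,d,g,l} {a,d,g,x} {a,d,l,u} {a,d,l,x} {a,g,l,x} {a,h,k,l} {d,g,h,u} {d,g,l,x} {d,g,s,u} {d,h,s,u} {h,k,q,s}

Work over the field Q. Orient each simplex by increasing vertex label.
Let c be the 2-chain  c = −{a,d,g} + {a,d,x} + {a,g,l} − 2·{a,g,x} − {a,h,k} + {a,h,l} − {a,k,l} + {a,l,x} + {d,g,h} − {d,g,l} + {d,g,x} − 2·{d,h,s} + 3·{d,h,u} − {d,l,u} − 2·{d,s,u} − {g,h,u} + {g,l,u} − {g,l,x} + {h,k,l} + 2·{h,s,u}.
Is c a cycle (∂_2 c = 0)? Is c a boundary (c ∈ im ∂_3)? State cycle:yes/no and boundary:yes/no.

n_0=10 n_1=39 n_2=40 n_3=11  [Q]
∂1: piv[ad,ag,ah,ak,al,as,au,ax,hq] rk=9  ker:dg,dh,dk,dl,ds,du,dx,gh,gk,gl,gs,gu,gx,hk,hl,hs,hu,hx,kl,kq,ks,ku,kx,lq,ls,lu,lx,qs,qx,su
∂2: piv[adg,adl,adu,adx,agk,agl,ags,agx,ahk,ahl,ahs,akl,alu,alx,dgh,dgk,dgs,dgu,dhs,dhu,dsu,ghx,hkq,hks,hqs,kls,klx,lqx] rk=28  ker:dgl,dgx,dlu,dlx,ghl,ghu,glu,glx,gsu,hkl,hsu,kqs
∂3: piv[adgl,adgx,adlu,adlx,aglx,ahkl,dghu,dgsu,dhsu,hkqs] rk=10  ker:dglx
∂2c = 0
c vs im∂3: residual ≠ 0 ⇒ not boundary

cycle:yes boundary:no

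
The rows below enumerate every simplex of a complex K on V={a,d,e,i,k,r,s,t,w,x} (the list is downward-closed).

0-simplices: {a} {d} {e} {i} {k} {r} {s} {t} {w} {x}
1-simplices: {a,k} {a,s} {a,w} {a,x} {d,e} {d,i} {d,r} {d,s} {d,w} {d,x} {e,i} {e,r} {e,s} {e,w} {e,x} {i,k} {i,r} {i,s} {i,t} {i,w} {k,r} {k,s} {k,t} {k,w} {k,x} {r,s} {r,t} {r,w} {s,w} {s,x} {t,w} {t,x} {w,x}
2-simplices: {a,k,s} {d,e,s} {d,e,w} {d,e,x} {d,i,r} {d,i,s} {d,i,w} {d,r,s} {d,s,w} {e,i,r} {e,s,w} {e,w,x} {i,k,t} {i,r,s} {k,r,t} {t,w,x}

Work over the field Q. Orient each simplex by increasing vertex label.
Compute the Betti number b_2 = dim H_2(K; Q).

b_2=2

n_0=10 n_1=33 n_2=16  [Q]
∂1: piv[ak,as,aw,ax,de,di,dr,ds,it] rk=9  ker:dw,dx,ei,er,es,ew,ex,ik,ir,is,iw,kr,ks,kt,kw,kx,rs,rt,rw,sw,sx,tw,tx,wx
∂2: piv[aks,des,dew,dex,dir,dis,diw,drs,dsw,eir,ewx,ikt,krt,twx] rk=14  ker:esw,irs
b_2=(16−14)−0=2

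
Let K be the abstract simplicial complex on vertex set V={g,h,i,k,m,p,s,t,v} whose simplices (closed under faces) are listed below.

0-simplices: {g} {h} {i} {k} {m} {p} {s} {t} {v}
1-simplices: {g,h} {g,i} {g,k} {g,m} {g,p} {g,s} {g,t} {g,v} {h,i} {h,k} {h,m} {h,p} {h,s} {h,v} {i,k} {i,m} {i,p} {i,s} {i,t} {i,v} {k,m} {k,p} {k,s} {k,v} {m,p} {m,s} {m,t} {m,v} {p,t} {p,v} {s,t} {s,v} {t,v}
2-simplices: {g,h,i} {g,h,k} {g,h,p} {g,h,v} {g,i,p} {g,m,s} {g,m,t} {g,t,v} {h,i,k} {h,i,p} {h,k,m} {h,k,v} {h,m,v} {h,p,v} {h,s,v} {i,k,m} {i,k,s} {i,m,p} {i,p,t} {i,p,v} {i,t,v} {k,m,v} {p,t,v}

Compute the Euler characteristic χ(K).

n_0=9 n_1=33 n_2=23
χ=+9−33+23=-1

χ(K)=-1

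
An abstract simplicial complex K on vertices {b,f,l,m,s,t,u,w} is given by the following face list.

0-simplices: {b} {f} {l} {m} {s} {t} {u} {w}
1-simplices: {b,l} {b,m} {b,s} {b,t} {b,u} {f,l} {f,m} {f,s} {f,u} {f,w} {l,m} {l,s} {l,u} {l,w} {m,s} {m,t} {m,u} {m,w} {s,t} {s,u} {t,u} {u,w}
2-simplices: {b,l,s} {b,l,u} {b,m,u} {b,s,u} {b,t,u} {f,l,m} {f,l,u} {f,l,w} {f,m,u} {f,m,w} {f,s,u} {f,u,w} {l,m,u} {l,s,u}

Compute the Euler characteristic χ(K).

χ(K)=0

n_0=8 n_1=22 n_2=14
χ=+8−22+14=0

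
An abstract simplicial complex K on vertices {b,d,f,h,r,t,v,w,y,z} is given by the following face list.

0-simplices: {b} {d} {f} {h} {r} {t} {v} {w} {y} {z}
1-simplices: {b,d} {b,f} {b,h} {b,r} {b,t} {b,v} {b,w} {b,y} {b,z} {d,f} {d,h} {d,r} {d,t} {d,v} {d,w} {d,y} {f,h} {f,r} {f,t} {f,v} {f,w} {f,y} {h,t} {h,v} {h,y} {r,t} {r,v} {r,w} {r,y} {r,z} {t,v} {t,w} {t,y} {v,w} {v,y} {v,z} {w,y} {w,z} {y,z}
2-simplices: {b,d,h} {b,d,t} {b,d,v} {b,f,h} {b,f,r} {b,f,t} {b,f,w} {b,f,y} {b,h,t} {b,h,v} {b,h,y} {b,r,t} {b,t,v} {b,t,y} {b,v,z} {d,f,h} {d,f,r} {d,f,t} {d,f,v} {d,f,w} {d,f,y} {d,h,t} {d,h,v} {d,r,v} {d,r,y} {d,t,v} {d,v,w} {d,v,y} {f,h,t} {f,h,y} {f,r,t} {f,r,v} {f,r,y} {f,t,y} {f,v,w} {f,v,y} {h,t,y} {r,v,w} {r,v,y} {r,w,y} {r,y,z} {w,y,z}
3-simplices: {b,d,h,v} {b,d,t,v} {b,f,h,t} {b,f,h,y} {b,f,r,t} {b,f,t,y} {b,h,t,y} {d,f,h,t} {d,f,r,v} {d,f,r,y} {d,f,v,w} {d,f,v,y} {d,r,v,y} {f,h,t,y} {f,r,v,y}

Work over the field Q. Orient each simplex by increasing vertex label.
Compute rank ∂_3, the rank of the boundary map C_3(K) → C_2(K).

rank∂_3=13

n_0=10 n_1=39 n_2=42 n_3=15  [Q]
∂1: piv[bd,bf,bh,br,bt,bv,bw,by,bz] rk=9  ker:df,dh,dr,dt,dv,dw,dy,fh,fr,ft,fv,fw,fy,ht,hv,hy,rt,rv,rw,ry,rz,tv,tw,ty,vw,vy,vz,wy,wz,yz
∂2: piv[bdh,bdt,bdv,bfh,bfr,bft,bfw,bfy,bht,bhv,bhy,brt,btv,bty,bvz,dfh,dfr,dfv,dfw,dfy,drv,dry,dvw,dvy,rvw,rwy,ryz,wyz] rk=28  ker:dft,dht,dhv,dtv,fht,fhy,frt,frv,fry,fty,fvw,fvy,hty,rvy
∂3: piv[bdhv,bdtv,bfht,bfhy,bfrt,bfty,bhty,dfht,dfrv,dfry,dfvw,dfvy,drvy] rk=13  ker:fhty,frvy
rk∂_3=13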